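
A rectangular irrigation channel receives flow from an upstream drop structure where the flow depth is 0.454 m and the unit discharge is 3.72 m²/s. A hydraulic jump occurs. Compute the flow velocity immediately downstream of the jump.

V₁ = q/y₁ = 3.72/0.454 = 8.19 m/s. Fr₁ = V₁/√(g·y₁) = 8.19/√(9.81×0.454) = 3.88.
From the momentum equation for a rectangular channel, y₂/y₁ = ½[√(1 + 8Fr₁²) − 1] = ½[√121.6 − 1] = 5.01.
y₂ = 5.01 × 0.454 = 2.28 m.
V₂ = q/y₂ = 3.72/2.28 = 1.63 m/s.

V₂ = 1.63 m/s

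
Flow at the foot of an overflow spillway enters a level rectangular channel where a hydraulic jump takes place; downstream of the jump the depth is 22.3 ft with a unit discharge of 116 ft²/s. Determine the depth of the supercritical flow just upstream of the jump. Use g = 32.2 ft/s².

y₁ = 1.57 ft

V₂ = q/y₂ = 116/22.3 = 5.20 ft/s; Fr₂ = V₂/√(g·y₂) = 0.194.
From the momentum equation (using Fr₂), y₁/y₂ = ½[√(1 + 8Fr₂²) − 1] = ½[√1.301 − 1] = 0.0704.
y₁ = 0.0704 × 22.3 = 1.57 ft.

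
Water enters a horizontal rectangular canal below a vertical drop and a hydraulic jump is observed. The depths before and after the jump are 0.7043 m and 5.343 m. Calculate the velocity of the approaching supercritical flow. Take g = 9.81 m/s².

V₁ = 15.00 m/s

For a rectangular channel the momentum equation gives q² = ½·g·y₁·y₂·(y₁ + y₂) = ½×9.81×0.7043×5.343×6.047 = 111.6.
q = √111.6 = 10.57 m²/s.
V₁ = q/y₁ = 10.57/0.7043 = 15.00 m/s.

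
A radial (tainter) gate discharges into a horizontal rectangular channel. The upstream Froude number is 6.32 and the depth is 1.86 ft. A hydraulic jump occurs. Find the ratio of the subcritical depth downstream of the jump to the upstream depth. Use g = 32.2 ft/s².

y₂/y₁ = 8.45

Fr₁ = 6.32 (given).
From the momentum equation for a rectangular channel, y₂/y₁ = ½[√(1 + 8Fr₁²) − 1] = ½[√320.5 − 1] = 8.45.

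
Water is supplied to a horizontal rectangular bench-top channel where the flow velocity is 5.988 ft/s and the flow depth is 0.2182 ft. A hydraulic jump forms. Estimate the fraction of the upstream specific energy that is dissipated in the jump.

ΔE/E₁ = 0.134 (13.4%)

Fr₁ = V₁/√(g·y₁) = 5.988/√(32.2×0.2182) = 2.259.
Conjugate-depth relation: y₂/y₁ = ½[√(1 + 8Fr₁²) − 1] = ½[√41.827 − 1] = 2.734.
y₂ = 2.734 × 0.2182 = 0.5965 ft.
E₁ = y₁ + V₁²/2g = 0.7750 ft. ΔE = (y₂ − y₁)³/(4y₁y₂) = 0.1040 ft. ΔE/E₁ = 0.1040/0.7750 = 0.134.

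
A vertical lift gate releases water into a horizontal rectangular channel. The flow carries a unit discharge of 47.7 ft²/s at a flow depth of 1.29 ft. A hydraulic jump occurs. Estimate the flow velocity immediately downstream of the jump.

V₂ = 4.85 ft/s

V₁ = q/y₁ = 47.7/1.29 = 37.0 ft/s. Fr₁ = V₁/√(g·y₁) = 37.0/√(32.2×1.29) = 5.74.
Conjugate-depth relation: y₂/y₁ = ½[√(1 + 8Fr₁²) − 1] = ½[√264.3 − 1] = 7.63.
y₂ = 7.63 × 1.29 = 9.84 ft.
V₂ = q/y₂ = 47.7/9.84 = 4.85 ft/s.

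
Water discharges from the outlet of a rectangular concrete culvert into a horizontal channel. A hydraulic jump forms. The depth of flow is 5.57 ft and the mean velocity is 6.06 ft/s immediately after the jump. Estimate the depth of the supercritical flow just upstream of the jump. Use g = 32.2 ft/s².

y₁ = 1.74 ft

Fr₂ = V₂/√(g·y₂) = 6.06/√(32.2×5.57) = 0.452.
The Bélanger relation is symmetric: y₁/y₂ = ½[√(1 + 8Fr₂²) − 1] = ½[√2.638 − 1] = 0.312.
y₁ = 0.312 × 5.57 = 1.74 ft.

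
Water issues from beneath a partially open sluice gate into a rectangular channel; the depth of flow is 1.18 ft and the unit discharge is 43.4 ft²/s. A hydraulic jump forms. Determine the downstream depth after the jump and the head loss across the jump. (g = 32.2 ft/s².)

y₂ = 9.38 ft; ΔE = 12.5 ft

V₁ = q/y₁ = 43.4/1.18 = 36.8 ft/s. Fr₁ = V₁/√(g·y₁) = 36.8/√(32.2×1.18) = 5.97.
Bélanger equation: y₂/y₁ = ½[√(1 + 8Fr₁²) − 1] = ½[√285.8 − 1] = 7.95.
y₂ = 7.95 × 1.18 = 9.38 ft.
Head loss: ΔE = (y₂ − y₁)³/(4y₁y₂) = (9.38 − 1.18)³/(4×1.18×9.38) = 552/44.3 = 12.5 ft.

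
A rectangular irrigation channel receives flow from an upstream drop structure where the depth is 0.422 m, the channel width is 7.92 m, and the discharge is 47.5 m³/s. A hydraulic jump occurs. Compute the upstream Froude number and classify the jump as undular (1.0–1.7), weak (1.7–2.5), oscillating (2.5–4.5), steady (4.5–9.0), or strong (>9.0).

Fr₁ = 6.98; steady jump

q = Q/b = 47.5/7.92 = 6.00 m²/s; V₁ = q/y₁ = 14.2 m/s. Fr₁ = V₁/√(g·y₁) = 6.98.
Fr₁ = 6.98 lies in the steady range.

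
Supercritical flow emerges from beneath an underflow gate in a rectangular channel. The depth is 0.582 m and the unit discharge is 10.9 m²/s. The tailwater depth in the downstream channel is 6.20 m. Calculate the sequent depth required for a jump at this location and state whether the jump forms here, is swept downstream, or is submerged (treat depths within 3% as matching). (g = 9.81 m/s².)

y₂ = 6.17 m; the jump forms here

V₁ = q/y₁ = 10.9/0.582 = 18.7 m/s. Fr₁ = V₁/√(g·y₁) = 18.7/√(9.81×0.582) = 7.84.
From the momentum equation for a rectangular channel, y₂/y₁ = ½[√(1 + 8Fr₁²) − 1] = ½[√492.5 − 1] = 10.6.
y₂ = 10.6 × 0.582 = 6.17 m.
Tailwater y_tw = 6.20 m: y_tw ≈ y₂, so the jump forms here.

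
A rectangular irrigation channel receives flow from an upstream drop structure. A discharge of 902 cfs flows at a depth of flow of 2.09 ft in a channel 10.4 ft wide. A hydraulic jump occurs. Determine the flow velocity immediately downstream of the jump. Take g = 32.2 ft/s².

V₂ = 6.22 ft/s

q = Q/b = 902/10.4 = 86.7 ft²/s; V₁ = q/y₁ = 41.5 ft/s. Fr₁ = V₁/√(g·y₁) = 5.06.
By Bélanger, y₂/y₁ = ½[√(1 + 8Fr₁²) − 1] = ½[√205.7 − 1] = 6.67.
y₂ = 6.67 × 2.09 = 13.9 ft.
V₂ = q/y₂ = 86.7/13.9 = 6.22 ft/s.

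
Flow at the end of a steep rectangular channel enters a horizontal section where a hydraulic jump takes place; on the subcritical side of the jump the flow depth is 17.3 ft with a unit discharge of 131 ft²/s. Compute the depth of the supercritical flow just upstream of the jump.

y₁ = 3.03 ft

V₂ = q/y₂ = 131/17.3 = 7.57 ft/s; Fr₂ = V₂/√(g·y₂) = 0.321.
Applying the sequent-depth relation in reverse, y₁/y₂ = ½[√(1 + 8Fr₂²) − 1] = ½[√1.823 − 1] = 0.175.
y₁ = 0.175 × 17.3 = 3.03 ft.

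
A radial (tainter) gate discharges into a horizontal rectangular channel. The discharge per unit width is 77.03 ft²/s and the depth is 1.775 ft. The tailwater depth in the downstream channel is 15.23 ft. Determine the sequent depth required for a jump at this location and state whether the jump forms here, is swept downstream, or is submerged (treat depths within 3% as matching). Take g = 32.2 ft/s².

y₂ = 13.55 ft; the jump is submerged

V₁ = q/y₁ = 77.03/1.775 = 43.40 ft/s. Fr₁ = V₁/√(g·y₁) = 43.40/√(32.2×1.775) = 5.740.
Conjugate-depth relation: y₂/y₁ = ½[√(1 + 8Fr₁²) − 1] = ½[√264.61 − 1] = 7.633.
y₂ = 7.633 × 1.775 = 13.55 ft.
Tailwater y_tw = 15.23 ft: y_tw > y₂, so the jump is submerged.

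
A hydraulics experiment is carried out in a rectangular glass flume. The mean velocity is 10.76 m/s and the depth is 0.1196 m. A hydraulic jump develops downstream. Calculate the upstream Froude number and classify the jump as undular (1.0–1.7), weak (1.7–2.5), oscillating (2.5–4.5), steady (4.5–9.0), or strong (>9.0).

Fr₁ = 9.934; strong jump

Fr₁ = V₁/√(g·y₁) = 10.76/√(9.81×0.1196) = 9.934.
Fr₁ = 9.934 lies in the strong range.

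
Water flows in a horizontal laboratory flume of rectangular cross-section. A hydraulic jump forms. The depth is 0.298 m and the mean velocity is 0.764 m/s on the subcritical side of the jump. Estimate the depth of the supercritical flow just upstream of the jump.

y₁ = 0.0911 m

Fr₂ = V₂/√(g·y₂) = 0.764/√(9.81×0.298) = 0.447.
Applying the sequent-depth relation in reverse, y₁/y₂ = ½[√(1 + 8Fr₂²) − 1] = ½[√2.597 − 1] = 0.306.
y₁ = 0.306 × 0.298 = 0.0911 m.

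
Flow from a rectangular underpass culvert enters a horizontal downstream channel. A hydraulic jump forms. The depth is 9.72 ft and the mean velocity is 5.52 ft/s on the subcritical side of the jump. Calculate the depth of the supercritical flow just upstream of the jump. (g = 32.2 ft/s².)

Fr₂ = V₂/√(g·y₂) = 5.52/√(32.2×9.72) = 0.312.
From the momentum equation (using Fr₂), y₁/y₂ = ½[√(1 + 8Fr₂²) − 1] = ½[√1.779 − 1] = 0.167.
y₁ = 0.167 × 9.72 = 1.62 ft.

y₁ = 1.62 ft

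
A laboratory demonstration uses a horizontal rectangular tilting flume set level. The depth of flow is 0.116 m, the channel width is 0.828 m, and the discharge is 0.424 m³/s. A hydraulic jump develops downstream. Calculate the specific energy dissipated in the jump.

ΔE = 0.452 m

q = Q/b = 0.424/0.828 = 0.512 m²/s; V₁ = q/y₁ = 4.41 m/s. Fr₁ = V₁/√(g·y₁) = 4.14.
Sequent-depth ratio: y₂/y₁ = ½[√(1 + 8Fr₁²) − 1] = ½[√138.0 − 1] = 5.37.
y₂ = 5.37 × 0.116 = 0.623 m.
Head loss: ΔE = (y₂ − y₁)³/(4y₁y₂) = (0.623 − 0.116)³/(4×0.116×0.623) = 0.131/0.289 = 0.452 m.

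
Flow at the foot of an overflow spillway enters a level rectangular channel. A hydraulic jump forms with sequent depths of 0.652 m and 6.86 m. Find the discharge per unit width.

For a rectangular channel the momentum equation gives q² = ½·g·y₁·y₂·(y₁ + y₂) = ½×9.81×0.652×6.86×7.51 = 165.
q = √165 = 12.8 m²/s.

q = 12.8 m²/s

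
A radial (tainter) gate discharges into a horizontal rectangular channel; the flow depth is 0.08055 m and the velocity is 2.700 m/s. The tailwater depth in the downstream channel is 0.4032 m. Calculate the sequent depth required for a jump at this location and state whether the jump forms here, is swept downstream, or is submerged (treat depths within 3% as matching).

Fr₁ = V₁/√(g·y₁) = 2.700/√(9.81×0.08055) = 3.037.
By Bélanger, y₂/y₁ = ½[√(1 + 8Fr₁²) − 1] = ½[√74.805 − 1] = 3.824.
y₂ = 3.824 × 0.08055 = 0.3081 m.
Tailwater y_tw = 0.4032 m: y_tw > y₂, so the jump is submerged.

y₂ = 0.3081 m; the jump is submerged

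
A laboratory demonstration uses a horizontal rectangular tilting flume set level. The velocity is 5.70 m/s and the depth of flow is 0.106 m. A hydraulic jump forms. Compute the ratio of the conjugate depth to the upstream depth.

y₂/y₁ = 7.42

Fr₁ = V₁/√(g·y₁) = 5.70/√(9.81×0.106) = 5.59.
Bélanger equation: y₂/y₁ = ½[√(1 + 8Fr₁²) − 1] = ½[√251.0 − 1] = 7.42.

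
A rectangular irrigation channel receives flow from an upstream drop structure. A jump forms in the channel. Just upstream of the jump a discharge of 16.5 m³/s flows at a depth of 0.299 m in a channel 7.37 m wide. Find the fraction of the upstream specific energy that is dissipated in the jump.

q = Q/b = 16.5/7.37 = 2.24 m²/s; V₁ = q/y₁ = 7.49 m/s. Fr₁ = V₁/√(g·y₁) = 4.37.
Bélanger equation: y₂/y₁ = ½[√(1 + 8Fr₁²) − 1] = ½[√153.9 − 1] = 5.70.
y₂ = 5.70 × 0.299 = 1.71 m.
E₁ = y₁ + V₁²/2g = 3.16 m. ΔE = (y₂ − y₁)³/(4y₁y₂) = 1.36 m. ΔE/E₁ = 1.36/3.16 = 0.432.

ΔE/E₁ = 0.432 (43.2%)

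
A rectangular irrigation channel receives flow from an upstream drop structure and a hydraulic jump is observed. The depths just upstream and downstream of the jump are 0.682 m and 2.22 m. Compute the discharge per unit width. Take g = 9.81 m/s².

q = 4.64 m²/s

For a rectangular channel the momentum equation gives q² = ½·g·y₁·y₂·(y₁ + y₂) = ½×9.81×0.682×2.22×2.90 = 21.6.
q = √21.6 = 4.64 m²/s.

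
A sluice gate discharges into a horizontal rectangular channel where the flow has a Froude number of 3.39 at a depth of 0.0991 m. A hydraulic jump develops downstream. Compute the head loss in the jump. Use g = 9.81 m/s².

ΔE = 0.210 m

Fr₁ = 3.39 (given).
Sequent-depth ratio: y₂/y₁ = ½[√(1 + 8Fr₁²) − 1] = ½[√92.94 − 1] = 4.32.
y₂ = 4.32 × 0.0991 = 0.428 m.
Head loss: ΔE = (y₂ − y₁)³/(4y₁y₂) = (0.428 − 0.0991)³/(4×0.0991×0.428) = 0.0356/0.170 = 0.210 m.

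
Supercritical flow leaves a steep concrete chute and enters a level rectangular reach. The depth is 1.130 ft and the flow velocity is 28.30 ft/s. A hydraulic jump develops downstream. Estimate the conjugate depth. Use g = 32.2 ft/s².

Fr₁ = V₁/√(g·y₁) = 28.30/√(32.2×1.130) = 4.692.
Bélanger equation: y₂/y₁ = ½[√(1 + 8Fr₁²) − 1] = ½[√177.09 − 1] = 6.154.
y₂ = 6.154 × 1.130 = 6.954 ft.

y₂ = 6.954 ft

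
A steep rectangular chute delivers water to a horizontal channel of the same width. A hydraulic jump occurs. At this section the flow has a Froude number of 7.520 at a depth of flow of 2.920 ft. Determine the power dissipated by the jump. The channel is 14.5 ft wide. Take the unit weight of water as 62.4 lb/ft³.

P = 19284 hp

Fr₁ = 7.520 (given).
From the momentum equation for a rectangular channel, y₂/y₁ = ½[√(1 + 8Fr₁²) − 1] = ½[√453.40 − 1] = 10.15.
y₂ = 10.15 × 2.920 = 29.63 ft.
Head loss: ΔE = (y₂ − y₁)³/(4y₁y₂) = (29.63 − 2.920)³/(4×2.920×29.63) = 19052/346.1 = 55.05 ft.
V₁ = Fr₁·√(g·y₁) = 7.520×√(32.2×2.920) = 72.92 ft/s; q = V₁·y₁ = 212.9 ft²/s. Q = q·b = 212.9 × 14.5 = 3087 cfs. P = γ·Q·ΔE/550 = 62.4 × 3087 × 55.05 / 550 = 19284 hp.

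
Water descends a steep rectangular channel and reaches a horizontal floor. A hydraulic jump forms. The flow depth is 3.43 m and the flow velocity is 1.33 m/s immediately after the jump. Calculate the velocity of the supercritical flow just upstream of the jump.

V₁ = 13.9 m/s

Fr₂ = V₂/√(g·y₂) = 1.33/√(9.81×3.43) = 0.229.
From the momentum equation (using Fr₂), y₁/y₂ = ½[√(1 + 8Fr₂²) − 1] = ½[√1.421 − 1] = 0.0959.
y₁ = 0.0959 × 3.43 = 0.329 m.
V₁ = q/y₁ = 4.56/0.329 = 13.9 m/s.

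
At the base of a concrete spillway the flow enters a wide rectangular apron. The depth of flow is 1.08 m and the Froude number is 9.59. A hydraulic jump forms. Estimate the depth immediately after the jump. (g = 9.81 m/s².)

y₂ = 14.1 m

Fr₁ = 9.59 (given).
Conjugate-depth relation: y₂/y₁ = ½[√(1 + 8Fr₁²) − 1] = ½[√736.7 − 1] = 13.1.
y₂ = 13.1 × 1.08 = 14.1 m.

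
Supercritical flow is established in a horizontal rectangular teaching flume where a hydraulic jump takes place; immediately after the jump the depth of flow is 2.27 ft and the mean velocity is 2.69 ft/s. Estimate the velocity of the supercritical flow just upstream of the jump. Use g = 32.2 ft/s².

V₁ = 15.9 ft/s

Fr₂ = V₂/√(g·y₂) = 2.69/√(32.2×2.27) = 0.315.
From the momentum equation (using Fr₂), y₁/y₂ = ½[√(1 + 8Fr₂²) − 1] = ½[√1.792 − 1] = 0.169.
y₁ = 0.169 × 2.27 = 0.384 ft.
V₁ = q/y₁ = 6.11/0.384 = 15.9 ft/s.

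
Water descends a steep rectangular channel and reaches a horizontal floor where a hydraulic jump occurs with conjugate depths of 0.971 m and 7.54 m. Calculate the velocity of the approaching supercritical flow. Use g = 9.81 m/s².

V₁ = 18.0 m/s

For a rectangular channel the momentum equation gives q² = ½·g·y₁·y₂·(y₁ + y₂) = ½×9.81×0.971×7.54×8.51 = 306.
q = √306 = 17.5 m²/s.
V₁ = q/y₁ = 17.5/0.971 = 18.0 m/s.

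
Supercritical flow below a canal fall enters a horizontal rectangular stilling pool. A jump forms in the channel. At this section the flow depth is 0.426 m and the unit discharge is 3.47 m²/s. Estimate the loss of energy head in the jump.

V₁ = q/y₁ = 3.47/0.426 = 8.15 m/s. Fr₁ = V₁/√(g·y₁) = 8.15/√(9.81×0.426) = 3.98.
Bélanger equation: y₂/y₁ = ½[√(1 + 8Fr₁²) − 1] = ½[√128.0 − 1] = 5.16.
y₂ = 5.16 × 0.426 = 2.20 m.
Head loss: ΔE = (y₂ − y₁)³/(4y₁y₂) = (2.20 − 0.426)³/(4×0.426×2.20) = 5.55/3.74 = 1.48 m.

ΔE = 1.48 m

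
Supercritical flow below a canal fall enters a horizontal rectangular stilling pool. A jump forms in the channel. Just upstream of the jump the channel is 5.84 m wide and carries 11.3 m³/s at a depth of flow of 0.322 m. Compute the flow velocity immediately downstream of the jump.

V₂ = 1.40 m/s

q = Q/b = 11.3/5.84 = 1.93 m²/s; V₁ = q/y₁ = 6.01 m/s. Fr₁ = V₁/√(g·y₁) = 3.38.
By Bélanger, y₂/y₁ = ½[√(1 + 8Fr₁²) − 1] = ½[√92.45 − 1] = 4.31.
y₂ = 4.31 × 0.322 = 1.39 m.
V₂ = q/y₂ = 1.93/1.39 = 1.40 m/s.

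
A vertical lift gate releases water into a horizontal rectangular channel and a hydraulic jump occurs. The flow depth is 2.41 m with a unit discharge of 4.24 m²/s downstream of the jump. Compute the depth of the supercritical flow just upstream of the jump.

V₂ = q/y₂ = 4.24/2.41 = 1.76 m/s; Fr₂ = V₂/√(g·y₂) = 0.362.
Since the conjugate-depth ratio holds either way, y₁/y₂ = ½[√(1 + 8Fr₂²) − 1] = ½[√2.047 − 1] = 0.215.
y₁ = 0.215 × 2.41 = 0.519 m.

y₁ = 0.519 m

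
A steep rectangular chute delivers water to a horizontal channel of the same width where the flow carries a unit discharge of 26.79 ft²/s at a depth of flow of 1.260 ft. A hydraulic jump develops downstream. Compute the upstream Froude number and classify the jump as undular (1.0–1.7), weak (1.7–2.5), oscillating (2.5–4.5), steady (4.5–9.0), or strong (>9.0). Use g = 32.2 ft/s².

Fr₁ = 3.338; oscillating jump

V₁ = q/y₁ = 26.79/1.260 = 21.26 ft/s. Fr₁ = V₁/√(g·y₁) = 21.26/√(32.2×1.260) = 3.338.
Fr₁ = 3.338 lies in the oscillating range.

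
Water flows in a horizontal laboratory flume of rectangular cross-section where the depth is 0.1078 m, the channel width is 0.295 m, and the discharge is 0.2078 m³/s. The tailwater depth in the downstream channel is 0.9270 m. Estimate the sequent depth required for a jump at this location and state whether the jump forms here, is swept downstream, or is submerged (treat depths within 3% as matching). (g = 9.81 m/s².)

y₂ = 0.9163 m; the jump forms here

q = Q/b = 0.2078/0.295 = 0.7044 m²/s; V₁ = q/y₁ = 6.534 m/s. Fr₁ = V₁/√(g·y₁) = 6.354.
Sequent-depth ratio: y₂/y₁ = ½[√(1 + 8Fr₁²) − 1] = ½[√324.01 − 1] = 8.500.
y₂ = 8.500 × 0.1078 = 0.9163 m.
Tailwater y_tw = 0.9270 m: y_tw ≈ y₂, so the jump forms here.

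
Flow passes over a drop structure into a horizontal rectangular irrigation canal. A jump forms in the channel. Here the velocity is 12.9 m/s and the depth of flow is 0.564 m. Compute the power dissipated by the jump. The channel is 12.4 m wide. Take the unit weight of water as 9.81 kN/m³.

Fr₁ = V₁/√(g·y₁) = 12.9/√(9.81×0.564) = 5.48.
Bélanger equation: y₂/y₁ = ½[√(1 + 8Fr₁²) − 1] = ½[√241.6 − 1] = 7.27.
y₂ = 7.27 × 0.564 = 4.10 m.
q = V₁·y₁ = 12.9 × 0.564 = 7.28 m²/s. V₂ = q/y₂ = 7.28/4.10 = 1.77 m/s. E₁ = y₁ + V₁²/2g = 9.05 m; E₂ = y₂ + V₂²/2g = 4.26 m. ΔE = E₁ − E₂ = 4.78 m.
Q = q·b = 7.28 × 12.4 = 90.2 m³/s. P = γ·Q·ΔE = 9.81 × 90.2 × 4.78 = 4234 kW.

P = 4234 kW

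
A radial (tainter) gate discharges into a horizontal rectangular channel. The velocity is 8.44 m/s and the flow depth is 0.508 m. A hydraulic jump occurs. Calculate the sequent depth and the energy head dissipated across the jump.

Fr₁ = V₁/√(g·y₁) = 8.44/√(9.81×0.508) = 3.78.
Bélanger equation: y₂/y₁ = ½[√(1 + 8Fr₁²) − 1] = ½[√115.4 − 1] = 4.87.
y₂ = 4.87 × 0.508 = 2.47 m.
q = V₁·y₁ = 8.44 × 0.508 = 4.29 m²/s. V₂ = q/y₂ = 4.29/2.47 = 1.73 m/s. E₁ = y₁ + V₁²/2g = 4.14 m; E₂ = y₂ + V₂²/2g = 2.63 m. ΔE = E₁ − E₂ = 1.51 m.

y₂ = 2.47 m; ΔE = 1.51 m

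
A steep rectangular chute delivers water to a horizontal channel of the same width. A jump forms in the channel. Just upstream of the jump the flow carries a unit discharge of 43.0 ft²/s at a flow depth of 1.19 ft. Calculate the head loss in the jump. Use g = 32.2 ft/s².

ΔE = 11.9 ft

V₁ = q/y₁ = 43.0/1.19 = 36.1 ft/s. Fr₁ = V₁/√(g·y₁) = 36.1/√(32.2×1.19) = 5.84.
Bélanger equation: y₂/y₁ = ½[√(1 + 8Fr₁²) − 1] = ½[√273.6 − 1] = 7.77.
y₂ = 7.77 × 1.19 = 9.25 ft.
Head loss: ΔE = (y₂ − y₁)³/(4y₁y₂) = (9.25 − 1.19)³/(4×1.19×9.25) = 523/44.0 = 11.9 ft.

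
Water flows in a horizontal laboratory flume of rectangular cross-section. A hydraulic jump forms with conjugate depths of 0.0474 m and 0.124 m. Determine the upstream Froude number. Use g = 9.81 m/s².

For a rectangular channel the momentum equation gives q² = ½·g·y₁·y₂·(y₁ + y₂) = ½×9.81×0.0474×0.124×0.171 = 0.00494.
q = √0.00494 = 0.0703 m²/s.
V₁ = q/y₁ = 1.48 m/s; Fr₁ = V₁/√(g·y₁) = 2.17.

Fr₁ = 2.17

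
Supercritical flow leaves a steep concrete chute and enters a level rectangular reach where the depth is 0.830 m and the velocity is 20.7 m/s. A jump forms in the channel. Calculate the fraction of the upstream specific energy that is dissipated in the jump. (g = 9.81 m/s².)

Fr₁ = V₁/√(g·y₁) = 20.7/√(9.81×0.830) = 7.25.
From the momentum equation for a rectangular channel, y₂/y₁ = ½[√(1 + 8Fr₁²) − 1] = ½[√422.0 − 1] = 9.77.
y₂ = 9.77 × 0.830 = 8.11 m.
E₁ = y₁ + V₁²/2g = 22.7 m. ΔE = (y₂ − y₁)³/(4y₁y₂) = 14.3 m. ΔE/E₁ = 14.3/22.7 = 0.632.

ΔE/E₁ = 0.632 (63.2%)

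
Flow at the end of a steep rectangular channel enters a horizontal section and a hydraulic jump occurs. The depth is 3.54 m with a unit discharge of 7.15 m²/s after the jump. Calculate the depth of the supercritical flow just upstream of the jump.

y₁ = 0.695 m

V₂ = q/y₂ = 7.15/3.54 = 2.02 m/s; Fr₂ = V₂/√(g·y₂) = 0.343.
From the momentum equation (using Fr₂), y₁/y₂ = ½[√(1 + 8Fr₂²) − 1] = ½[√1.940 − 1] = 0.196.
y₁ = 0.196 × 3.54 = 0.695 m.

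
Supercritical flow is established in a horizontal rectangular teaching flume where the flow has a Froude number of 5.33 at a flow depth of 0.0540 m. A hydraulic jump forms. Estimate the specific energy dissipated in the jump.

ΔE = 0.425 m

Fr₁ = 5.33 (given).
From the momentum equation for a rectangular channel, y₂/y₁ = ½[√(1 + 8Fr₁²) − 1] = ½[√228.3 − 1] = 7.05.
y₂ = 7.05 × 0.0540 = 0.381 m.
V₁ = Fr₁·√(g·y₁) = 5.33×√(9.81×0.0540) = 3.88 m/s; q = V₁·y₁ = 0.209 m²/s. V₂ = q/y₂ = 0.209/0.381 = 0.550 m/s. E₁ = y₁ + V₁²/2g = 0.821 m; E₂ = y₂ + V₂²/2g = 0.396 m. ΔE = E₁ − E₂ = 0.425 m.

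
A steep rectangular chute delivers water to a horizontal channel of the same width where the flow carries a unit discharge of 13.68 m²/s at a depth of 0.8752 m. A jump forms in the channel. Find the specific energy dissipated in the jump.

V₁ = q/y₁ = 13.68/0.8752 = 15.63 m/s. Fr₁ = V₁/√(g·y₁) = 15.63/√(9.81×0.8752) = 5.334.
Sequent-depth ratio: y₂/y₁ = ½[√(1 + 8Fr₁²) − 1] = ½[√228.65 − 1] = 7.061.
y₂ = 7.061 × 0.8752 = 6.179 m.
V₂ = q/y₂ = 13.68/6.179 = 2.214 m/s. E₁ = y₁ + V₁²/2g = 13.33 m; E₂ = y₂ + V₂²/2g = 6.429 m. ΔE = E₁ − E₂ = 6.899 m.

ΔE = 6.899 m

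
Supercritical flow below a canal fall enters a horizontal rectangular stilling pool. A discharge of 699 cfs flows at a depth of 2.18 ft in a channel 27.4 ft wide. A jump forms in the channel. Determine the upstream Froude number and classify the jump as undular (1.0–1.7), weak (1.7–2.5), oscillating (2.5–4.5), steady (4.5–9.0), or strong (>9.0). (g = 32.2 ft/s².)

Fr₁ = 1.40; undular jump

q = Q/b = 699/27.4 = 25.5 ft²/s; V₁ = q/y₁ = 11.7 ft/s. Fr₁ = V₁/√(g·y₁) = 1.40.
Fr₁ = 1.40 lies in the undular range.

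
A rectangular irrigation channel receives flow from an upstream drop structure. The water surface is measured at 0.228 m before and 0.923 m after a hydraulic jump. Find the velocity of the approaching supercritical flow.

For a rectangular channel the momentum equation gives q² = ½·g·y₁·y₂·(y₁ + y₂) = ½×9.81×0.228×0.923×1.15 = 1.19.
q = √1.19 = 1.09 m²/s.
V₁ = q/y₁ = 1.09/0.228 = 4.78 m/s.

V₁ = 4.78 m/s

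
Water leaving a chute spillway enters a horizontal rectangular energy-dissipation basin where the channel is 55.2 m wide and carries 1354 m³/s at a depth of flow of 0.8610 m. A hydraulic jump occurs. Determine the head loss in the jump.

q = Q/b = 1354/55.2 = 24.53 m²/s; V₁ = q/y₁ = 28.49 m/s. Fr₁ = V₁/√(g·y₁) = 9.803.
Conjugate-depth relation: y₂/y₁ = ½[√(1 + 8Fr₁²) − 1] = ½[√769.72 − 1] = 13.37.
y₂ = 13.37 × 0.8610 = 11.51 m.
Head loss: ΔE = (y₂ − y₁)³/(4y₁y₂) = (11.51 − 0.8610)³/(4×0.8610×11.51) = 1209/39.65 = 30.48 m.

ΔE = 30.48 m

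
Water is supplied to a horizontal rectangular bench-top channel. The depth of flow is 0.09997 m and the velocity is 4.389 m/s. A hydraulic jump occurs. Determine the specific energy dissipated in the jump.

ΔE = 0.4739 m

Fr₁ = V₁/√(g·y₁) = 4.389/√(9.81×0.09997) = 4.432.
From the momentum equation for a rectangular channel, y₂/y₁ = ½[√(1 + 8Fr₁²) − 1] = ½[√158.14 − 1] = 5.788.
y₂ = 5.788 × 0.09997 = 0.5786 m.
q = V₁·y₁ = 4.389 × 0.09997 = 0.4388 m²/s. V₂ = q/y₂ = 0.4388/0.5786 = 0.7583 m/s. E₁ = y₁ + V₁²/2g = 1.082 m; E₂ = y₂ + V₂²/2g = 0.6079 m. ΔE = E₁ − E₂ = 0.4739 m.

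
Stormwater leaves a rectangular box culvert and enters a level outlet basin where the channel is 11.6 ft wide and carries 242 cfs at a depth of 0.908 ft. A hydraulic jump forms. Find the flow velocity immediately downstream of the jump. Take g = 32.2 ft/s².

q = Q/b = 242/11.6 = 20.9 ft²/s; V₁ = q/y₁ = 23.0 ft/s. Fr₁ = V₁/√(g·y₁) = 4.25.
From the momentum equation for a rectangular channel, y₂/y₁ = ½[√(1 + 8Fr₁²) − 1] = ½[√145.4 − 1] = 5.53.
y₂ = 5.53 × 0.908 = 5.02 ft.
V₂ = q/y₂ = 20.9/5.02 = 4.15 ft/s.

V₂ = 4.15 ft/s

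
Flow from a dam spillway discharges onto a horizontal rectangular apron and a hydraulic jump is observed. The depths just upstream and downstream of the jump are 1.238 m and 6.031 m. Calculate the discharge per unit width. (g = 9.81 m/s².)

q = 16.32 m²/s

For a rectangular channel the momentum equation gives q² = ½·g·y₁·y₂·(y₁ + y₂) = ½×9.81×1.238×6.031×7.269 = 266.2.
q = √266.2 = 16.32 m²/s.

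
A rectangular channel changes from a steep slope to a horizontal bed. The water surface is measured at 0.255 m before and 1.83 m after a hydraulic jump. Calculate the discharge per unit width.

q = 2.18 m²/s

For a rectangular channel the momentum equation gives q² = ½·g·y₁·y₂·(y₁ + y₂) = ½×9.81×0.255×1.83×2.08 = 4.77.
q = √4.77 = 2.18 m²/s.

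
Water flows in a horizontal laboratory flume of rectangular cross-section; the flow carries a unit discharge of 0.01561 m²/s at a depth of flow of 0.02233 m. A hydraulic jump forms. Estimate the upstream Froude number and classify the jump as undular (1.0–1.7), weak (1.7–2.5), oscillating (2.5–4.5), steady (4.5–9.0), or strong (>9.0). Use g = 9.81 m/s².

V₁ = q/y₁ = 0.01561/0.02233 = 0.6991 m/s. Fr₁ = V₁/√(g·y₁) = 0.6991/√(9.81×0.02233) = 1.494.
Fr₁ = 1.494 lies in the undular range.

Fr₁ = 1.494; undular jump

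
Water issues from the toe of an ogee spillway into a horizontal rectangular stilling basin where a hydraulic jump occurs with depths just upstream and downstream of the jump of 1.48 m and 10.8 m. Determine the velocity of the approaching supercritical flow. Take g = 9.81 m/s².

For a rectangular channel the momentum equation gives q² = ½·g·y₁·y₂·(y₁ + y₂) = ½×9.81×1.48×10.8×12.3 = 963.
q = √963 = 31.0 m²/s.
V₁ = q/y₁ = 31.0/1.48 = 21.0 m/s.

V₁ = 21.0 m/s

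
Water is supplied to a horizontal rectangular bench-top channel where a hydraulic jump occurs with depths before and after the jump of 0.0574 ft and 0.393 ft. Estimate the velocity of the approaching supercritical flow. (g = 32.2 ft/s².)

V₁ = 7.05 ft/s

For a rectangular channel the momentum equation gives q² = ½·g·y₁·y₂·(y₁ + y₂) = ½×32.2×0.0574×0.393×0.450 = 0.164.
q = √0.164 = 0.404 ft²/s.
V₁ = q/y₁ = 0.404/0.0574 = 7.05 ft/s.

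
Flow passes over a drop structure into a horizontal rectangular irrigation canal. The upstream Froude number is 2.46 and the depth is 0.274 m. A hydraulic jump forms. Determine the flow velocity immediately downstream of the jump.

V₂ = 1.34 m/s

Fr₁ = 2.46 (given).
Bélanger equation: y₂/y₁ = ½[√(1 + 8Fr₁²) − 1] = ½[√49.41 − 1] = 3.01.
y₂ = 3.01 × 0.274 = 0.826 m.
V₁ = Fr₁·√(g·y₁) = 2.46×√(9.81×0.274) = 4.03 m/s; q = V₁·y₁ = 1.11 m²/s.
V₂ = q/y₂ = 1.11/0.826 = 1.34 m/s.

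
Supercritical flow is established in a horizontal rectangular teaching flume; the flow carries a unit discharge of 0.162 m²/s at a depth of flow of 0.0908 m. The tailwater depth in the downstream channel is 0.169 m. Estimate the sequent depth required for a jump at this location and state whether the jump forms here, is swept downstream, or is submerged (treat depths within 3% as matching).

V₁ = q/y₁ = 0.162/0.0908 = 1.78 m/s. Fr₁ = V₁/√(g·y₁) = 1.78/√(9.81×0.0908) = 1.89.
Bélanger equation: y₂/y₁ = ½[√(1 + 8Fr₁²) − 1] = ½[√29.59 − 1] = 2.22.
y₂ = 2.22 × 0.0908 = 0.202 m.
Tailwater y_tw = 0.169 m: y_tw < y₂, so the jump is swept downstream.

y₂ = 0.202 m; the jump is swept downstream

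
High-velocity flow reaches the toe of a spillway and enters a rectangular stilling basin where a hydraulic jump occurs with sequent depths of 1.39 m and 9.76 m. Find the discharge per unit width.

q = 27.2 m²/s

For a rectangular channel the momentum equation gives q² = ½·g·y₁·y₂·(y₁ + y₂) = ½×9.81×1.39×9.76×11.2 = 742.
q = √742 = 27.2 m²/s.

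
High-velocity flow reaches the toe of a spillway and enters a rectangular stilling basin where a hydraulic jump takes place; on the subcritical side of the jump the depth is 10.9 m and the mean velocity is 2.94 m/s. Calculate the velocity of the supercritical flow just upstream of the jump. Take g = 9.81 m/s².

Fr₂ = V₂/√(g·y₂) = 2.94/√(9.81×10.9) = 0.284.
The Bélanger relation is symmetric: y₁/y₂ = ½[√(1 + 8Fr₂²) − 1] = ½[√1.647 − 1] = 0.142.
y₁ = 0.142 × 10.9 = 1.54 m.
V₁ = q/y₁ = 32.0/1.54 = 20.8 m/s.

V₁ = 20.8 m/s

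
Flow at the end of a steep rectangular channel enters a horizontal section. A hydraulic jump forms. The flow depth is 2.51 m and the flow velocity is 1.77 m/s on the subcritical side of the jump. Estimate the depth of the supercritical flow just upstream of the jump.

y₁ = 0.528 m

Fr₂ = V₂/√(g·y₂) = 1.77/√(9.81×2.51) = 0.357.
From the momentum equation (using Fr₂), y₁/y₂ = ½[√(1 + 8Fr₂²) − 1] = ½[√2.018 − 1] = 0.210.
y₁ = 0.210 × 2.51 = 0.528 m.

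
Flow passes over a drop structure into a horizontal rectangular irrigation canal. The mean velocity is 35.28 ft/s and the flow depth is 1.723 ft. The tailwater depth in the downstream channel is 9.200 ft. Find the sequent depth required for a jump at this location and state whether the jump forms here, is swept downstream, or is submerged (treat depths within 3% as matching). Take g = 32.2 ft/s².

Fr₁ = V₁/√(g·y₁) = 35.28/√(32.2×1.723) = 4.737.
By Bélanger, y₂/y₁ = ½[√(1 + 8Fr₁²) − 1] = ½[√180.48 − 1] = 6.217.
y₂ = 6.217 × 1.723 = 10.71 ft.
Tailwater y_tw = 9.200 ft: y_tw < y₂, so the jump is swept downstream.

y₂ = 10.71 ft; the jump is swept downstream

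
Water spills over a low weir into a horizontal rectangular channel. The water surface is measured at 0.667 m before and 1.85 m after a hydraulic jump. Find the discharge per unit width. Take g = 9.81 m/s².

q = 3.90 m²/s

For a rectangular channel the momentum equation gives q² = ½·g·y₁·y₂·(y₁ + y₂) = ½×9.81×0.667×1.85×2.52 = 15.2.
q = √15.2 = 3.90 m²/s.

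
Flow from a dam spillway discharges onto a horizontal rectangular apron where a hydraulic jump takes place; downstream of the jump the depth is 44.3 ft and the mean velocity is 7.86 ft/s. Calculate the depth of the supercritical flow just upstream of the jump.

y₁ = 3.55 ft

Fr₂ = V₂/√(g·y₂) = 7.86/√(32.2×44.3) = 0.208.
Since the conjugate-depth ratio holds either way, y₁/y₂ = ½[√(1 + 8Fr₂²) − 1] = ½[√1.346 − 1] = 0.0802.
y₁ = 0.0802 × 44.3 = 3.55 ft.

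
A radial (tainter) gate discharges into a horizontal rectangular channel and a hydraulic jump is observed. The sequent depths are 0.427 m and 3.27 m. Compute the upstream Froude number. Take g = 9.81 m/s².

Fr₁ = 5.76

For a rectangular channel the momentum equation gives q² = ½·g·y₁·y₂·(y₁ + y₂) = ½×9.81×0.427×3.27×3.70 = 25.3.
q = √25.3 = 5.03 m²/s.
V₁ = q/y₁ = 11.8 m/s; Fr₁ = V₁/√(g·y₁) = 5.76.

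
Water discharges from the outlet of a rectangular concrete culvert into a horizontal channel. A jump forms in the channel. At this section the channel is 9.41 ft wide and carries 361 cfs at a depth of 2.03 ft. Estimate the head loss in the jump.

ΔE = 1.12 ft

q = Q/b = 361/9.41 = 38.4 ft²/s; V₁ = q/y₁ = 18.9 ft/s. Fr₁ = V₁/√(g·y₁) = 2.34.
Conjugate-depth relation: y₂/y₁ = ½[√(1 + 8Fr₁²) − 1] = ½[√44.71 − 1] = 2.84.
y₂ = 2.84 × 2.03 = 5.77 ft.
Head loss: ΔE = (y₂ − y₁)³/(4y₁y₂) = (5.77 − 2.03)³/(4×2.03×5.77) = 52.4/46.9 = 1.12 ft.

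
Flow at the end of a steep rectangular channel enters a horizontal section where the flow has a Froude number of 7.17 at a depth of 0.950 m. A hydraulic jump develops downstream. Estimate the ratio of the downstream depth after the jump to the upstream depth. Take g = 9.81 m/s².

y₂/y₁ = 9.65

Fr₁ = 7.17 (given).
Bélanger equation: y₂/y₁ = ½[√(1 + 8Fr₁²) − 1] = ½[√412.3 − 1] = 9.65.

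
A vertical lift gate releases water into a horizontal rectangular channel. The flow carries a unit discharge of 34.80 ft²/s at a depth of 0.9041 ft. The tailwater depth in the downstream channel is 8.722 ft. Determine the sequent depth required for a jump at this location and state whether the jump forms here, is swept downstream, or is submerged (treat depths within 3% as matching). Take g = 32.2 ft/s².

V₁ = q/y₁ = 34.80/0.9041 = 38.49 ft/s. Fr₁ = V₁/√(g·y₁) = 38.49/√(32.2×0.9041) = 7.134.
By Bélanger, y₂/y₁ = ½[√(1 + 8Fr₁²) − 1] = ½[√408.14 − 1] = 9.601.
y₂ = 9.601 × 0.9041 = 8.680 ft.
Tailwater y_tw = 8.722 ft: y_tw ≈ y₂, so the jump forms here.

y₂ = 8.680 ft; the jump forms here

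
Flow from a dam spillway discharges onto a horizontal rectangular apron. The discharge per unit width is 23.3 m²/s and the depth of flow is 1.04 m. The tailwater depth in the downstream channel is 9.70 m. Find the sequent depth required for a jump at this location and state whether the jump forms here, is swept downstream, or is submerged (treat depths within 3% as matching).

V₁ = q/y₁ = 23.3/1.04 = 22.4 m/s. Fr₁ = V₁/√(g·y₁) = 22.4/√(9.81×1.04) = 7.01.
By Bélanger, y₂/y₁ = ½[√(1 + 8Fr₁²) − 1] = ½[√394.6 − 1] = 9.43.
y₂ = 9.43 × 1.04 = 9.81 m.
Tailwater y_tw = 9.70 m: y_tw ≈ y₂, so the jump forms here.

y₂ = 9.81 m; the jump forms here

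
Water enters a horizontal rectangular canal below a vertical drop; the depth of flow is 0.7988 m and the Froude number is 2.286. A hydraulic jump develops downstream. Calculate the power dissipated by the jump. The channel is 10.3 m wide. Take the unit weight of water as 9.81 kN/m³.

P = 206.9 kW

Fr₁ = 2.286 (given).
From the momentum equation for a rectangular channel, y₂/y₁ = ½[√(1 + 8Fr₁²) − 1] = ½[√42.806 − 1] = 2.771.
y₂ = 2.771 × 0.7988 = 2.214 m.
V₁ = Fr₁·√(g·y₁) = 2.286×√(9.81×0.7988) = 6.399 m/s; q = V₁·y₁ = 5.112 m²/s. V₂ = q/y₂ = 5.112/2.214 = 2.309 m/s. E₁ = y₁ + V₁²/2g = 2.886 m; E₂ = y₂ + V₂²/2g = 2.485 m. ΔE = E₁ − E₂ = 0.4005 m.
Q = q·b = 5.112 × 10.3 = 52.65 m³/s. P = γ·Q·ΔE = 9.81 × 52.65 × 0.4005 = 206.9 kW.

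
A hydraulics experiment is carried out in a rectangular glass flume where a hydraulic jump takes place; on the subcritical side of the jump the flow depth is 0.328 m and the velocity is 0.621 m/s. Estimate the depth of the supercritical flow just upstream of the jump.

y₁ = 0.0655 m

Fr₂ = V₂/√(g·y₂) = 0.621/√(9.81×0.328) = 0.346.
Since the conjugate-depth ratio holds either way, y₁/y₂ = ½[√(1 + 8Fr₂²) − 1] = ½[√1.959 − 1] = 0.200.
y₁ = 0.200 × 0.328 = 0.0655 m.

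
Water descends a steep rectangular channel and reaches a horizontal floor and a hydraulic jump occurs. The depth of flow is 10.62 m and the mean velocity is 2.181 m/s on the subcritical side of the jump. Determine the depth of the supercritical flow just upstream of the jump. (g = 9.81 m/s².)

Fr₂ = V₂/√(g·y₂) = 2.181/√(9.81×10.62) = 0.2137.
Since the conjugate-depth ratio holds either way, y₁/y₂ = ½[√(1 + 8Fr₂²) − 1] = ½[√1.3653 − 1] = 0.08422.
y₁ = 0.08422 × 10.62 = 0.8944 m.

y₁ = 0.8944 m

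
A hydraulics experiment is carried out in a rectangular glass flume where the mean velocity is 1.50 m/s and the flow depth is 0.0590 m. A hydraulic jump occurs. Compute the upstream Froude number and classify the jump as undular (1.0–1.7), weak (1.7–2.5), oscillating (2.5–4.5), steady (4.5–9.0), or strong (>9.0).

Fr₁ = V₁/√(g·y₁) = 1.50/√(9.81×0.0590) = 1.97.
Fr₁ = 1.97 lies in the weak range.

Fr₁ = 1.97; weak jump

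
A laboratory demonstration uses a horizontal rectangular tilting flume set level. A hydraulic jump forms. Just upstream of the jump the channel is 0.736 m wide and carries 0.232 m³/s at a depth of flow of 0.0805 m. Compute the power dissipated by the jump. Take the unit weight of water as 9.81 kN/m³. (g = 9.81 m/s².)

q = Q/b = 0.232/0.736 = 0.315 m²/s; V₁ = q/y₁ = 3.92 m/s. Fr₁ = V₁/√(g·y₁) = 4.41.
By Bélanger, y₂/y₁ = ½[√(1 + 8Fr₁²) − 1] = ½[√156.3 − 1] = 5.75.
y₂ = 5.75 × 0.0805 = 0.463 m.
V₂ = q/y₂ = 0.315/0.463 = 0.681 m/s. E₁ = y₁ + V₁²/2g = 0.862 m; E₂ = y₂ + V₂²/2g = 0.487 m. ΔE = E₁ − E₂ = 0.375 m.
P = γ·Q·ΔE = 9.81 × 0.232 × 0.375 = 0.854 kW.

P = 0.854 kW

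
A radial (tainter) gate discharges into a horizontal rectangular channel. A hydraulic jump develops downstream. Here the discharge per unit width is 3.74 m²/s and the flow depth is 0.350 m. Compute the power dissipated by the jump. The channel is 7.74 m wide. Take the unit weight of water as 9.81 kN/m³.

V₁ = q/y₁ = 3.74/0.350 = 10.7 m/s. Fr₁ = V₁/√(g·y₁) = 10.7/√(9.81×0.350) = 5.77.
From the momentum equation for a rectangular channel, y₂/y₁ = ½[√(1 + 8Fr₁²) − 1] = ½[√267.0 − 1] = 7.67.
y₂ = 7.67 × 0.350 = 2.68 m.
Head loss: ΔE = (y₂ − y₁)³/(4y₁y₂) = (2.68 − 0.350)³/(4×0.350×2.68) = 12.7/3.76 = 3.39 m.
Q = q·b = 3.74 × 7.74 = 28.9 m³/s. P = γ·Q·ΔE = 9.81 × 28.9 × 3.39 = 962 kW.

P = 962 kW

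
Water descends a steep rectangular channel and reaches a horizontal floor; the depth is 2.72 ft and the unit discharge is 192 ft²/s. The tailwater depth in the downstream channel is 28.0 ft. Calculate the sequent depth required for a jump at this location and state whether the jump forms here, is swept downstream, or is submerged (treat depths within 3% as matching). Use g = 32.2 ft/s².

y₂ = 27.7 ft; the jump forms here

V₁ = q/y₁ = 192/2.72 = 70.6 ft/s. Fr₁ = V₁/√(g·y₁) = 70.6/√(32.2×2.72) = 7.54.
Conjugate-depth relation: y₂/y₁ = ½[√(1 + 8Fr₁²) − 1] = ½[√456.1 − 1] = 10.2.
y₂ = 10.2 × 2.72 = 27.7 ft.
Tailwater y_tw = 28.0 ft: y_tw ≈ y₂, so the jump forms here.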